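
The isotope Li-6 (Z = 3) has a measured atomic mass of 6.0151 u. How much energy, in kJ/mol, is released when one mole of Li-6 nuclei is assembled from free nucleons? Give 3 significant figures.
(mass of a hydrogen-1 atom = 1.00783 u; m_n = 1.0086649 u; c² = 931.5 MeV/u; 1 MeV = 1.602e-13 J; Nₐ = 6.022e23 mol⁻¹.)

The nucleus contains 3 protons and 6 − 3 = 3 neutrons.
Total constituent mass: 3 × 1.00783 + 3 × 1.0086649 = 6.0494847 u
Mass defect Δm = 6.0494847 − 6.0151 = 0.0343847 u
E_B = 0.0343847 × 931.5 = 32.0293 MeV
Per nucleus in joules: 32.0293 MeV × 1.602e-13 J/MeV = 5.1311e-12 J
Per mole: 5.1311e-12 J × 6.022e23 mol⁻¹ = 3.0899e+12 J/mol

3.09e+09 kJ/mol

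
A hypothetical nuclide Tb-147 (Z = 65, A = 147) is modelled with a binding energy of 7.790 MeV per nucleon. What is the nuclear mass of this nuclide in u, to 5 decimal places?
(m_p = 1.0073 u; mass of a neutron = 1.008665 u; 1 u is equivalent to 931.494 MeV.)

146.95568 u

Total binding energy = 147 × 7.790 = 1145.130 MeV
Mass defect = 1145.130 MeV / (931.494 MeV/u) = 1.2293477 u
Constituent mass = 65(1.0073) + 82(1.008665) = 148.185030 u
Nuclear mass = 148.185030 − 1.2293477 = 146.9556823 u ≈ 146.95568 u (to 5 decimal places)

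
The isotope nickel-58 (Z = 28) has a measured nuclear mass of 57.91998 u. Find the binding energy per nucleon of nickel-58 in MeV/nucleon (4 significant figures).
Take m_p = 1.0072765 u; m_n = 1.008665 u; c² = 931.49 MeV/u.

8.732 MeV/nucleon

Mass of separated nucleons = 28(1.0072765) + 30(1.008665) = 28.2037420 + 30.259950 = 58.4636920 u
Δm = 58.4636920 − 57.91998 = 0.5437120 u
Binding energy = Δm·c² = 0.5437120 × 931.49 MeV/u = 506.462 MeV
Dividing by A = 58 gives 8.732 MeV per nucleon.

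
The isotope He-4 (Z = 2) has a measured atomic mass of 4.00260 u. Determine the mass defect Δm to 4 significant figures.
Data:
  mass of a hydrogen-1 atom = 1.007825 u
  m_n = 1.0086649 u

0.03038 u

With 2 protons and 2 neutrons (A = 4):
Mass of separated nucleons = 2(1.007825) + 2(1.0086649) = 2.015650 + 2.0173298 = 4.0329798 u
Δm = 4.0329798 − 4.00260 = 0.0303798 u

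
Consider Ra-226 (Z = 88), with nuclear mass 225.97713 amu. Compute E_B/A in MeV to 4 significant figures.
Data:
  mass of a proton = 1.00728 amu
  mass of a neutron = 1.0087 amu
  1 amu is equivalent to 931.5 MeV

Z = 88, so N = A − Z = 226 − 88 = 138.
Mass of separated nucleons = 88(1.00728) + 138(1.0087) = 88.64064 + 139.2006 = 227.84124 amu
Δm = 227.84124 − 225.97713 = 1.86411 amu
E_B = 1.86411 × 931.5 = 1736.42 MeV
Per nucleon: 1736.42 / 226 = 7.683 MeV

7.683 MeV/nucleon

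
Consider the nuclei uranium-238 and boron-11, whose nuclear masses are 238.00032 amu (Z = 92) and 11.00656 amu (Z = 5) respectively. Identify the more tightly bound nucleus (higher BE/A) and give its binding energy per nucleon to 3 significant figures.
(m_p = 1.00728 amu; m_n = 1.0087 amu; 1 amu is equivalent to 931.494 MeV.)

uranium-238: Σm = 92(1.00728) + 146(1.0087) = 239.93996 amu; Δm = 1.93964 amu; E_B = 1806.76 MeV; E_B/A = 7.591 MeV
boron-11: Σm = 5(1.00728) + 6(1.0087) = 11.08860 amu; Δm = 0.08204 amu; E_B = 76.420 MeV; E_B/A = 6.947 MeV
uranium-238 has the higher binding energy per nucleon, so it is the more tightly bound nucleus.

uranium-238; 7.59 MeV/nucleon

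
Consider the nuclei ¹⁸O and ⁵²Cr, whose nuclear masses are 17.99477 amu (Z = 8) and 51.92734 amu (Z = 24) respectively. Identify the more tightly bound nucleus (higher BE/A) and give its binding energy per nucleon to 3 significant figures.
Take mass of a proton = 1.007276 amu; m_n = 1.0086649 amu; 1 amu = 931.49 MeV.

¹⁸O: Σm = 8(1.007276) + 10(1.0086649) = 18.1448570 amu; Δm = 0.1500870 amu; E_B = 139.80 MeV; E_B/A = 7.767 MeV
⁵²Cr: Σm = 24(1.007276) + 28(1.0086649) = 52.4172412 amu; Δm = 0.4899012 amu; E_B = 456.34 MeV; E_B/A = 8.776 MeV
⁵²Cr has the higher binding energy per nucleon, so it is the more tightly bound nucleus.

⁵²Cr; 8.78 MeV/nucleon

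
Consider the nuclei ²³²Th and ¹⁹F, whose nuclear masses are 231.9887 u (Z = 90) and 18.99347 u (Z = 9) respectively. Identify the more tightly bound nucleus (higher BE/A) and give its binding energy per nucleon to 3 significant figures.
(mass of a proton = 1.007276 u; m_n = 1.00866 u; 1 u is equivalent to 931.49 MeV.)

¹⁹F; 7.78 MeV/nucleon

²³²Th: Σm = 90(1.007276) + 142(1.00866) = 233.884560 u; Δm = 1.895860 u; E_B = 1766.0 MeV; E_B/A = 7.612 MeV
¹⁹F: Σm = 9(1.007276) + 10(1.00866) = 19.152084 u; Δm = 0.158614 u; E_B = 147.75 MeV; E_B/A = 7.776 MeV
¹⁹F has the higher binding energy per nucleon, so it is the more tightly bound nucleus.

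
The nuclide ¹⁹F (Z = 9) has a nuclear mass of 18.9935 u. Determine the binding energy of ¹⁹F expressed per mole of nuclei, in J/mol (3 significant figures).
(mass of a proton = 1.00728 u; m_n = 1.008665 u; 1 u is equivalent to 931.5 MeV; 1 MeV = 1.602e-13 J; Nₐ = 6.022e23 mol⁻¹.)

1.43e+13 J/mol

Total constituent mass: 9 × 1.00728 + 10 × 1.008665 = 19.152170 u
The mass defect is 19.152170 − 18.9935 = 0.158670 u.
E_B = 0.158670 × 931.5 = 147.801 MeV
Per nucleus in joules: 147.801 MeV × 1.602e-13 J/MeV = 2.3678e-11 J
Per mole: 2.3678e-11 J × 6.022e23 mol⁻¹ = 1.4259e+13 J/mol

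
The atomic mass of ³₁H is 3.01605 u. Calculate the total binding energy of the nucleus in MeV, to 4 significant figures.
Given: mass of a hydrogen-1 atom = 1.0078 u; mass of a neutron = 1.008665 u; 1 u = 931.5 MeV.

8.458 MeV

Mass of separated nucleons = 1(1.0078) + 2(1.008665) = 1.0078 + 2.017330 = 3.025130 u
Mass defect Δm = 3.025130 − 3.01605 = 0.009080 u
Converting to energy: 0.009080 u × 931.5 MeV/u = 8.45802 MeV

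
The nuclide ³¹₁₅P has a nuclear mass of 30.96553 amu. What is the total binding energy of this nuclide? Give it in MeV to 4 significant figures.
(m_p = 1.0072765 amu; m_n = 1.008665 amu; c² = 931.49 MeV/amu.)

262.9 MeV

Σm = 15·m_p + 16·m_n = 15.1091475 + 16.138640 = 31.2477875 amu
Mass defect Δm = 31.2477875 − 30.96553 = 0.2822575 amu
Binding energy = Δm·c² = 0.2822575 × 931.49 MeV/amu = 262.920 MeV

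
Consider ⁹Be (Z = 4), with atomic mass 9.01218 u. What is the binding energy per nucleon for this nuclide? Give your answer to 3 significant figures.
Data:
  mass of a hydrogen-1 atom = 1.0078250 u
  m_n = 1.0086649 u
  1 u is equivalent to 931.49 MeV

The nucleus contains 4 protons and 9 − 4 = 5 neutrons.
Σm = 4·m(¹H) + 5·m_n = 4.0313000 + 5.0433245 = 9.0746245 u
Mass defect Δm = 9.0746245 − 9.01218 = 0.0624445 u
Converting to energy: 0.0624445 u × 931.49 MeV/u = 58.1664 MeV
Dividing by A = 9 gives 6.463 MeV per nucleon.

6.46 MeV/nucleon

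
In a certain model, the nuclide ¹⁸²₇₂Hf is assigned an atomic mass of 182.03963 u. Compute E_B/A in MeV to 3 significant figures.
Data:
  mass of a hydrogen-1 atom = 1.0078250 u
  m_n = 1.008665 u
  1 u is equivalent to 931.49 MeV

7.56 MeV/nucleon

The nucleus contains 72 protons and 182 − 72 = 110 neutrons.
Σm = 72·m(¹H) + 110·m_n = 72.5634000 + 110.953150 = 183.5165500 u
The mass defect is 183.5165500 − 182.03963 = 1.4769200 u.
Converting to energy: 1.4769200 u × 931.49 MeV/u = 1375.74 MeV
Per nucleon: 1375.74 / 182 = 7.559 MeV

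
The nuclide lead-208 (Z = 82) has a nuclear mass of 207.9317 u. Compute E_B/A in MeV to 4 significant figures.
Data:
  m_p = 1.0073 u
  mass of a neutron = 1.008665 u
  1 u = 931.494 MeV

7.876 MeV/nucleon

The nucleus contains 82 protons and 208 − 82 = 126 neutrons.
Σm = 82·m_p + 126·m_n = 82.5986 + 127.091790 = 209.690390 u
Mass defect Δm = 209.690390 − 207.9317 = 1.758690 u
Binding energy = Δm·c² = 1.758690 × 931.494 MeV/u = 1638.21 MeV
Per nucleon: 1638.21 / 208 = 7.876 MeV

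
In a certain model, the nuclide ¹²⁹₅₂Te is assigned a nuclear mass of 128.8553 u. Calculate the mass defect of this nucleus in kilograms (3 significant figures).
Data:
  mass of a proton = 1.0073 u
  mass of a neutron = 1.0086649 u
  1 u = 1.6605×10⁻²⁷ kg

1.98e-27 kg

With 52 protons and 77 neutrons (A = 129):
Mass of separated nucleons = 52(1.0073) + 77(1.0086649) = 52.3796 + 77.6671973 = 130.0467973 u
Δm = 130.0467973 − 128.8553 = 1.1914973 u
In SI units: 1.1914973 u × 1.6605×10⁻²⁷ kg/u = 1.9785e-27 kg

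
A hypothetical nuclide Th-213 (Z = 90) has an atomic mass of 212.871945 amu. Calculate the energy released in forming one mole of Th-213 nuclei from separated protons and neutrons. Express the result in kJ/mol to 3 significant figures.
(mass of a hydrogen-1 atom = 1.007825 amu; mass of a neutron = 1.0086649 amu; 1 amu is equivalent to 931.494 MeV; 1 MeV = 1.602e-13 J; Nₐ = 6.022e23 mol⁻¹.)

With 90 protons and 123 neutrons (A = 213):
Mass of separated nucleons = 90(1.007825) + 123(1.0086649) = 90.704250 + 124.0657827 = 214.7700327 amu
Mass defect Δm = 214.7700327 − 212.871945 = 1.8980877 amu
E_B = 1.8980877 × 931.494 = 1768.06 MeV
Per nucleus in joules: 1768.06 MeV × 1.602e-13 J/MeV = 2.8324e-10 J
Per mole: 2.8324e-10 J × 6.022e23 mol⁻¹ = 1.7057e+14 J/mol

1.71e+11 kJ/mol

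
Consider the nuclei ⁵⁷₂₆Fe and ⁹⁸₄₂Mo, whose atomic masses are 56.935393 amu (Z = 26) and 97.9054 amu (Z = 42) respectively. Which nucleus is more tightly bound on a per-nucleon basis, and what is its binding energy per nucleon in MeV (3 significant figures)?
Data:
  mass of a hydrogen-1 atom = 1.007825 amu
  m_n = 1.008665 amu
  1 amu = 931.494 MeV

⁵⁷₂₆Fe; 8.77 MeV/nucleon

⁵⁷₂₆Fe: Σm = 26(1.007825) + 31(1.008665) = 57.472065 amu; Δm = 0.536672 amu; E_B = 499.91 MeV; E_B/A = 8.770 MeV
⁹⁸₄₂Mo: Σm = 42(1.007825) + 56(1.008665) = 98.813890 amu; Δm = 0.908490 amu; E_B = 846.25 MeV; E_B/A = 8.635 MeV
⁵⁷₂₆Fe has the higher binding energy per nucleon, so it is the more tightly bound nucleus.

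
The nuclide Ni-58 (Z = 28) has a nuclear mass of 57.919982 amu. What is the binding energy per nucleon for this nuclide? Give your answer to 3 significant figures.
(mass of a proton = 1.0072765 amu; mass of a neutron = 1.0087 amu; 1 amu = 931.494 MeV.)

8.75 MeV/nucleon

With 28 protons and 30 neutrons (A = 58):
Total constituent mass: 28 × 1.0072765 + 30 × 1.0087 = 58.4647420 amu
Δm = 58.4647420 − 57.919982 = 0.5447600 amu
Binding energy = Δm·c² = 0.5447600 × 931.494 MeV/amu = 507.441 MeV
BE/A = 507.441 MeV / 58 = 8.749 MeV/nucleon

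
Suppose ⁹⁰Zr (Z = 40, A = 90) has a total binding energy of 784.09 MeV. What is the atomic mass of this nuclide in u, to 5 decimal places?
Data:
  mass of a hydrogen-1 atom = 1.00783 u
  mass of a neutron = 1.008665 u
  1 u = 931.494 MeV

Mass defect = 784.09 MeV / (931.494 MeV/u) = 0.8417553 u
Constituent mass = 40(1.00783) + 50(1.008665) = 90.746450 u
Atomic mass = 90.746450 − 0.8417553 = 89.9046947 u ≈ 89.90469 u (to 5 decimal places)

89.90469 u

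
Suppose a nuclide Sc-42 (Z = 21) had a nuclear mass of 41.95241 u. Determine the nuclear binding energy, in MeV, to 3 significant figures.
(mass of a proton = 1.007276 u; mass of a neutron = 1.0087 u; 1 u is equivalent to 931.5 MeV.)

357 MeV

The nucleus contains 21 protons and 42 − 21 = 21 neutrons.
Total constituent mass: 21 × 1.007276 + 21 × 1.0087 = 42.335496 u
Mass defect Δm = 42.335496 − 41.95241 = 0.383086 u
Converting to energy: 0.383086 u × 931.5 MeV/u = 356.845 MeV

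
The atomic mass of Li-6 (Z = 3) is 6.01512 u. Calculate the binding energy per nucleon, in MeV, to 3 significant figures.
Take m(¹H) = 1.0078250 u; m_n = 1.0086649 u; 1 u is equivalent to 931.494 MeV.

With 3 protons and 3 neutrons (A = 6):
Total constituent mass: 3 × 1.0078250 + 3 × 1.0086649 = 6.0494697 u
Mass defect Δm = 6.0494697 − 6.01512 = 0.0343497 u
Converting to energy: 0.0343497 u × 931.494 MeV/u = 31.9965 MeV
Dividing by A = 6 gives 5.333 MeV per nucleon.

5.33 MeV/nucleon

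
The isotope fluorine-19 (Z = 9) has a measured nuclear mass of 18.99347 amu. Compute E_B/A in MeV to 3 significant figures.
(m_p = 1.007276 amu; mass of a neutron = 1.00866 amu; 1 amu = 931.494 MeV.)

The nucleus contains 9 protons and 19 − 9 = 10 neutrons.
Total constituent mass: 9 × 1.007276 + 10 × 1.00866 = 19.152084 amu
The mass defect is 19.152084 − 18.99347 = 0.158614 amu.
Converting to energy: 0.158614 amu × 931.494 MeV/amu = 147.748 MeV
Per nucleon: 147.748 / 19 = 7.776 MeV

7.78 MeV/nucleon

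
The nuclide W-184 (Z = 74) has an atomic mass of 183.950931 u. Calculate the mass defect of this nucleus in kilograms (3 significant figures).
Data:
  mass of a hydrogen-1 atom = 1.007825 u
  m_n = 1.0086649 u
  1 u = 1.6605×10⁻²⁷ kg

2.63e-27 kg

Total constituent mass: 74 × 1.007825 + 110 × 1.0086649 = 185.5321890 u
Mass defect Δm = 185.5321890 − 183.950931 = 1.5812580 u
In SI units: 1.5812580 u × 1.6605×10⁻²⁷ kg/u = 2.6257e-27 kg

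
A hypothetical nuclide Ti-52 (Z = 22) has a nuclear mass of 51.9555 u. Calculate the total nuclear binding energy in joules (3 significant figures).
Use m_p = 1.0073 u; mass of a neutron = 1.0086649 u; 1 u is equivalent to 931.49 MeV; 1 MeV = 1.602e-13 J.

6.94e-11 J

With 22 protons and 30 neutrons (A = 52):
Σm = 22·m_p + 30·m_n = 22.1606 + 30.2599470 = 52.4205470 u
Mass defect Δm = 52.4205470 − 51.9555 = 0.4650470 u
E_B = 0.4650470 × 931.49 = 433.187 MeV
In joules: 433.187 MeV × 1.602e-13 J/MeV = 6.9397e-11 J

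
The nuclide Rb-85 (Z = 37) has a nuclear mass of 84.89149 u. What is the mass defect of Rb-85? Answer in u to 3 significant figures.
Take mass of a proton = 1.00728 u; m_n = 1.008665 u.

0.794 u

Σm = 37·m_p + 48·m_n = 37.26936 + 48.415920 = 85.685280 u
Mass defect Δm = 85.685280 − 84.89149 = 0.793790 u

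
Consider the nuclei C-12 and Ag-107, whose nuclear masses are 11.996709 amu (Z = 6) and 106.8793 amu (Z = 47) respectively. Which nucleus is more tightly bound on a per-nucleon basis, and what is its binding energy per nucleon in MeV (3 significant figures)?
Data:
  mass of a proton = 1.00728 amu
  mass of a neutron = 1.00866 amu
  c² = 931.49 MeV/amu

C-12: Σm = 6(1.00728) + 6(1.00866) = 12.09564 amu; Δm = 0.098931 amu; E_B = 92.153 MeV; E_B/A = 7.679 MeV
Ag-107: Σm = 47(1.00728) + 60(1.00866) = 107.86176 amu; Δm = 0.98246 amu; E_B = 915.15 MeV; E_B/A = 8.553 MeV
Ag-107 has the higher binding energy per nucleon, so it is the more tightly bound nucleus.

Ag-107; 8.55 MeV/nucleon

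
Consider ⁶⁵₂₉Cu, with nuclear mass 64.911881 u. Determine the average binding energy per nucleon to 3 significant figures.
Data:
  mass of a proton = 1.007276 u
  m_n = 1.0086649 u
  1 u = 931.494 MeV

8.76 MeV/nucleon

The nucleus contains 29 protons and 65 − 29 = 36 neutrons.
Σm = 29·m_p + 36·m_n = 29.211004 + 36.3119364 = 65.5229404 u
Mass defect Δm = 65.5229404 − 64.911881 = 0.6110594 u
Binding energy = Δm·c² = 0.6110594 × 931.494 MeV/u = 569.198 MeV
BE/A = 569.198 MeV / 65 = 8.757 MeV/nucleon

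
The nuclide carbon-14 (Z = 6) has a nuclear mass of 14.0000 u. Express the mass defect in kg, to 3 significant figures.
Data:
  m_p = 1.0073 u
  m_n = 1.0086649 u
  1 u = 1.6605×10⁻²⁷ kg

With 6 protons and 8 neutrons (A = 14):
Σm = 6·m_p + 8·m_n = 6.0438 + 8.0693192 = 14.1131192 u
Δm = 14.1131192 − 14.0000 = 0.1131192 u
In SI units: 0.1131192 u × 1.6605×10⁻²⁷ kg/u = 1.8783e-28 kg

1.88e-28 kg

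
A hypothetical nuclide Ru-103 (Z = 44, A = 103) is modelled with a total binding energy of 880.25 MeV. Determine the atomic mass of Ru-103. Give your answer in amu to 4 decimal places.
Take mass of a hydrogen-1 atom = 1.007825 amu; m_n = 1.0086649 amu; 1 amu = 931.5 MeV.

102.9105 amu

Mass defect = 880.25 MeV / (931.5 MeV/amu) = 0.944981 amu
Constituent mass = 44(1.007825) + 59(1.0086649) = 103.8555291 amu
Atomic mass = 103.8555291 − 0.944981 = 102.9105481 amu ≈ 102.9105 amu (to 4 decimal places)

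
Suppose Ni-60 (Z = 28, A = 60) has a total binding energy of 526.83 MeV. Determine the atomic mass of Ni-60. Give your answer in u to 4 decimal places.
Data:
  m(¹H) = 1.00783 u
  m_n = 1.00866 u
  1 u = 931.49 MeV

Mass defect = 526.83 MeV / (931.49 MeV/u) = 0.565578 u
Constituent mass = 28(1.00783) + 32(1.00866) = 60.49636 u
Atomic mass = 60.49636 − 0.565578 = 59.930782 u ≈ 59.9308 u (to 4 decimal places)

59.9308 u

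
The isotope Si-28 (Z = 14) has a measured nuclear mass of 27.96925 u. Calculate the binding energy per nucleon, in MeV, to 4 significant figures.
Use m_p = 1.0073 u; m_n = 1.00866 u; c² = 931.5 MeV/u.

8.456 MeV/nucleon

The nucleus contains 14 protons and 28 − 14 = 14 neutrons.
Total constituent mass: 14 × 1.0073 + 14 × 1.00866 = 28.22344 u
Δm = 28.22344 − 27.96925 = 0.25419 u
E_B = 0.25419 × 931.5 = 236.778 MeV
BE/A = 236.778 MeV / 28 = 8.456 MeV/nucleon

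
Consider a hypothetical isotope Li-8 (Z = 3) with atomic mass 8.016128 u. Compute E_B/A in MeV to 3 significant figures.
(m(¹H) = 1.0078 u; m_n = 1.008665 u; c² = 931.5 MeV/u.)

5.89 MeV/nucleon

The nucleus contains 3 protons and 8 − 3 = 5 neutrons.
Mass of separated nucleons = 3(1.0078) + 5(1.008665) = 3.0234 + 5.043325 = 8.066725 u
Δm = 8.066725 − 8.016128 = 0.050597 u
E_B = 0.050597 × 931.5 = 47.1311 MeV
Dividing by A = 8 gives 5.891 MeV per nucleon.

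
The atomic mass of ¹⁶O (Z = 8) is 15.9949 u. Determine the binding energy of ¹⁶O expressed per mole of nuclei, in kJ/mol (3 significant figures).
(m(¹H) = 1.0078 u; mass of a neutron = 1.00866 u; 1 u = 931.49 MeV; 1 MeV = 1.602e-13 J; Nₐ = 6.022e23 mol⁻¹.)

Σm = 8·m(¹H) + 8·m_n = 8.0624 + 8.06928 = 16.13168 u
The mass defect is 16.13168 − 15.9949 = 0.13678 u.
Converting to energy: 0.13678 u × 931.49 MeV/u = 127.409 MeV
Per nucleus in joules: 127.409 MeV × 1.602e-13 J/MeV = 2.0411e-11 J
Per mole: 2.0411e-11 J × 6.022e23 mol⁻¹ = 1.2292e+13 J/mol

1.23e+10 kJ/mol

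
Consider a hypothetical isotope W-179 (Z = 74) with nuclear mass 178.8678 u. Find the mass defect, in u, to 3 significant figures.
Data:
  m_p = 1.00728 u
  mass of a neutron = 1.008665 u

1.58 u

Z = 74, so N = A − Z = 179 − 74 = 105.
Total constituent mass: 74 × 1.00728 + 105 × 1.008665 = 180.448545 u
The mass defect is 180.448545 − 178.8678 = 1.580745 u.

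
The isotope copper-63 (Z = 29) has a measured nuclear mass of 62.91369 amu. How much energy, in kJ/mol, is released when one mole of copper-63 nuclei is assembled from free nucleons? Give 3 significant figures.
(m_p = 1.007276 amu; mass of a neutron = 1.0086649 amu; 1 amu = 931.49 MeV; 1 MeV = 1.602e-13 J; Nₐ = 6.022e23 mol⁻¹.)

5.32e+10 kJ/mol

With 29 protons and 34 neutrons (A = 63):
Total constituent mass: 29 × 1.007276 + 34 × 1.0086649 = 63.5056106 amu
Δm = 63.5056106 − 62.91369 = 0.5919206 amu
E_B = 0.5919206 × 931.49 = 551.368 MeV
Per nucleus in joules: 551.368 MeV × 1.602e-13 J/MeV = 8.8329e-11 J
Per mole: 8.8329e-11 J × 6.022e23 mol⁻¹ = 5.3192e+13 J/mol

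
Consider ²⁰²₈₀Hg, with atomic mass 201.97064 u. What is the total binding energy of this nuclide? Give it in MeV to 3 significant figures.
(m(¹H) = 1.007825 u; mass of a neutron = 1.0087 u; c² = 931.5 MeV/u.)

Z = 80, so N = A − Z = 202 − 80 = 122.
Σm = 80·m(¹H) + 122·m_n = 80.626000 + 123.0614 = 203.687400 u
The mass defect is 203.687400 − 201.97064 = 1.716760 u.
E_B = 1.716760 × 931.5 = 1599.16 MeV

1600 MeV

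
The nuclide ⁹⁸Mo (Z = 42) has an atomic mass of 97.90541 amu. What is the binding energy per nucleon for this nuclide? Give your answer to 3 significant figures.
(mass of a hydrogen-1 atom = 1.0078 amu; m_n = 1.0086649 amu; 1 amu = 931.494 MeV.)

8.63 MeV/nucleon

With 42 protons and 56 neutrons (A = 98):
Mass of separated nucleons = 42(1.0078) + 56(1.0086649) = 42.3276 + 56.4852344 = 98.8128344 amu
Δm = 98.8128344 − 97.90541 = 0.9074244 amu
Converting to energy: 0.9074244 amu × 931.494 MeV/amu = 845.260 MeV
Dividing by A = 98 gives 8.625 MeV per nucleon.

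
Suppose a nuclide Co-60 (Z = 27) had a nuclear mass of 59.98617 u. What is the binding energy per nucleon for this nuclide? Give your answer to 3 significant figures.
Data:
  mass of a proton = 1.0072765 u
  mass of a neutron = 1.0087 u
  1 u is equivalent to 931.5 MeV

Σm = 27·m_p + 33·m_n = 27.1964655 + 33.2871 = 60.4835655 u
The mass defect is 60.4835655 − 59.98617 = 0.4973955 u.
E_B = 0.4973955 × 931.5 = 463.324 MeV
Per nucleon: 463.324 / 60 = 7.722 MeV

7.72 MeV/nucleon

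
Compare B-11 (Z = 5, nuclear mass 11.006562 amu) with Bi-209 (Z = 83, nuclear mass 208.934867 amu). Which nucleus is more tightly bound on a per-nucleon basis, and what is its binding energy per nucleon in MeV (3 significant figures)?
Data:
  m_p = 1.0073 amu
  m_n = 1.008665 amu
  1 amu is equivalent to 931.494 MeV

B-11: Σm = 5(1.0073) + 6(1.008665) = 11.088490 amu; Δm = 0.081928 amu; E_B = 76.315 MeV; E_B/A = 6.938 MeV
Bi-209: Σm = 83(1.0073) + 126(1.008665) = 210.697690 amu; Δm = 1.762823 amu; E_B = 1642.1 MeV; E_B/A = 7.857 MeV
Bi-209 has the higher binding energy per nucleon, so it is the more tightly bound nucleus.

Bi-209; 7.86 MeV/nucleon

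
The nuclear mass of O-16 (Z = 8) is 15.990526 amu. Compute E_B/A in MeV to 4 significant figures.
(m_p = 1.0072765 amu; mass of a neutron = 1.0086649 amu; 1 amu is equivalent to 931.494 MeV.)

With 8 protons and 8 neutrons (A = 16):
Σm = 8·m_p + 8·m_n = 8.0582120 + 8.0693192 = 16.1275312 amu
The mass defect is 16.1275312 − 15.990526 = 0.1370052 amu.
Converting to energy: 0.1370052 amu × 931.494 MeV/amu = 127.620 MeV
Dividing by A = 16 gives 7.976 MeV per nucleon.

7.976 MeV/nucleon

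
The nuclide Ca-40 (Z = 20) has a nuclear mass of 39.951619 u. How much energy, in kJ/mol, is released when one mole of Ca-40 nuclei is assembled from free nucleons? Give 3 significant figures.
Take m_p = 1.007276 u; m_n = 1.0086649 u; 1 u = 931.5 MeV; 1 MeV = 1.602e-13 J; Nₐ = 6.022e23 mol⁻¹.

3.30e+10 kJ/mol

The nucleus contains 20 protons and 40 − 20 = 20 neutrons.
Total constituent mass: 20 × 1.007276 + 20 × 1.0086649 = 40.3188180 u
The mass defect is 40.3188180 − 39.951619 = 0.3671990 u.
E_B = 0.3671990 × 931.5 = 342.046 MeV
Per nucleus in joules: 342.046 MeV × 1.602e-13 J/MeV = 5.4796e-11 J
Per mole: 5.4796e-11 J × 6.022e23 mol⁻¹ = 3.2998e+13 J/mol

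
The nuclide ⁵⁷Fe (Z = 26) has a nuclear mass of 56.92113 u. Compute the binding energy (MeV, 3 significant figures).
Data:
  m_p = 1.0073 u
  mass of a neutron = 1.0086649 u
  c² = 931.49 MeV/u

500 MeV

Σm = 26·m_p + 31·m_n = 26.1898 + 31.2686119 = 57.4584119 u
The mass defect is 57.4584119 − 56.92113 = 0.5372819 u.
Binding energy = Δm·c² = 0.5372819 × 931.49 MeV/u = 500.473 MeV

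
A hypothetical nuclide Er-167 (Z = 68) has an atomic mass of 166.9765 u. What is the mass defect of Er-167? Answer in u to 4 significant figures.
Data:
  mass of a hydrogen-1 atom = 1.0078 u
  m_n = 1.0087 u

Total constituent mass: 68 × 1.0078 + 99 × 1.0087 = 168.3917 u
The mass defect is 168.3917 − 166.9765 = 1.4152 u.

1.415 u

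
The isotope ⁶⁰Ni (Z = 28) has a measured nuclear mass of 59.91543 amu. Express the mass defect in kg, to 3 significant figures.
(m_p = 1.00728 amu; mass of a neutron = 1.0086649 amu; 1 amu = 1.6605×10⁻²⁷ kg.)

The nucleus contains 28 protons and 60 − 28 = 32 neutrons.
Mass of separated nucleons = 28(1.00728) + 32(1.0086649) = 28.20384 + 32.2772768 = 60.4811168 amu
Mass defect Δm = 60.4811168 − 59.91543 = 0.5656868 amu
In SI units: 0.5656868 amu × 1.6605×10⁻²⁷ kg/amu = 9.3932e-28 kg

9.39e-28 kg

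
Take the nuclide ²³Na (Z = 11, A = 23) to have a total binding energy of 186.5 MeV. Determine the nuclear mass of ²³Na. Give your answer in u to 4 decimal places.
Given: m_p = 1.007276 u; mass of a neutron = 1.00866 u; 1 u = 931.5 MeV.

22.9837 u

Mass defect = 186.5 MeV / (931.5 MeV/u) = 0.200215 u
Constituent mass = 11(1.007276) + 12(1.00866) = 23.183956 u
Nuclear mass = 23.183956 − 0.200215 = 22.983741 u ≈ 22.9837 u (to 4 decimal places)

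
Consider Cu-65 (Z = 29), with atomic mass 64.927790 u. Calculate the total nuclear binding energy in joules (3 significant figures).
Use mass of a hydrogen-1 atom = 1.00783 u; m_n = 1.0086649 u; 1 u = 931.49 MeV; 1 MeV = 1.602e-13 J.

9.12e-11 J

Z = 29, so N = A − Z = 65 − 29 = 36.
Mass of separated nucleons = 29(1.00783) + 36(1.0086649) = 29.22707 + 36.3119364 = 65.5390064 u
Mass defect Δm = 65.5390064 − 64.927790 = 0.6112164 u
Converting to energy: 0.6112164 u × 931.49 MeV/u = 569.342 MeV
In joules: 569.342 MeV × 1.602e-13 J/MeV = 9.1209e-11 J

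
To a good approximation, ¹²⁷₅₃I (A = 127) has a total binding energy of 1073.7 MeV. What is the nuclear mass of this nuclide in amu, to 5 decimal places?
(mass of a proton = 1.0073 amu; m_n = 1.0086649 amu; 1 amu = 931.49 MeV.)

126.87543 amu

Mass defect = 1073.7 MeV / (931.49 MeV/amu) = 1.1526694 amu
Constituent mass = 53(1.0073) + 74(1.0086649) = 128.0281026 amu
Nuclear mass = 128.0281026 − 1.1526694 = 126.8754332 amu ≈ 126.87543 amu (to 5 decimal places)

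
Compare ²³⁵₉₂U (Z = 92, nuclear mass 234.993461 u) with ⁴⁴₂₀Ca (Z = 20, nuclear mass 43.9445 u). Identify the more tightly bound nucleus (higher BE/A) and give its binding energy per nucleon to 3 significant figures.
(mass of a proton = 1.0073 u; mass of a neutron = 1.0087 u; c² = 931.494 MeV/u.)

²³⁵₉₂U: Σm = 92(1.0073) + 143(1.0087) = 236.9157 u; Δm = 1.922239 u; E_B = 1790.55 MeV; E_B/A = 7.619 MeV
⁴⁴₂₀Ca: Σm = 20(1.0073) + 24(1.0087) = 44.3548 u; Δm = 0.4103 u; E_B = 382.19 MeV; E_B/A = 8.686 MeV
⁴⁴₂₀Ca has the higher binding energy per nucleon, so it is the more tightly bound nucleus.

⁴⁴₂₀Ca; 8.69 MeV/nucleon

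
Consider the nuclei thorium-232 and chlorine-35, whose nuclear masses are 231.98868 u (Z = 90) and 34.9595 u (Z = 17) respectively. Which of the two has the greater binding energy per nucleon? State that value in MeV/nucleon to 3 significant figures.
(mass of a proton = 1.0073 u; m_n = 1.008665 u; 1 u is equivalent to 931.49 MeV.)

thorium-232: Σm = 90(1.0073) + 142(1.008665) = 233.887430 u; Δm = 1.898750 u; E_B = 1768.7 MeV; E_B/A = 7.624 MeV
chlorine-35: Σm = 17(1.0073) + 18(1.008665) = 35.280070 u; Δm = 0.320570 u; E_B = 298.61 MeV; E_B/A = 8.532 MeV
chlorine-35 has the higher binding energy per nucleon, so it is the more tightly bound nucleus.

chlorine-35; 8.53 MeV/nucleon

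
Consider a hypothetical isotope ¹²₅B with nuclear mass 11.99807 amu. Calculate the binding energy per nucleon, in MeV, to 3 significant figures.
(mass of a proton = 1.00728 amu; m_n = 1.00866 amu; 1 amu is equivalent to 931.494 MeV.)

Σm = 5·m_p + 7·m_n = 5.03640 + 7.06062 = 12.09702 amu
Δm = 12.09702 − 11.99807 = 0.09895 amu
Converting to energy: 0.09895 amu × 931.494 MeV/amu = 92.1713 MeV
Dividing by A = 12 gives 7.681 MeV per nucleon.

7.68 MeV/nucleon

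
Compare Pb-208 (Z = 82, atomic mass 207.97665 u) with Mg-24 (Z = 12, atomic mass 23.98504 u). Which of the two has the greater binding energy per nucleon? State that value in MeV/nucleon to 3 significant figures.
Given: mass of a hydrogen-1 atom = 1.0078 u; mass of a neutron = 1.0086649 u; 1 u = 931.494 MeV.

Pb-208: Σm = 82(1.0078) + 126(1.0086649) = 209.7313774 u; Δm = 1.7547274 u; E_B = 1634.5 MeV; E_B/A = 7.858 MeV
Mg-24: Σm = 12(1.0078) + 12(1.0086649) = 24.1975788 u; Δm = 0.2125388 u; E_B = 197.98 MeV; E_B/A = 8.249 MeV
Mg-24 has the higher binding energy per nucleon, so it is the more tightly bound nucleus.

Mg-24; 8.25 MeV/nucleon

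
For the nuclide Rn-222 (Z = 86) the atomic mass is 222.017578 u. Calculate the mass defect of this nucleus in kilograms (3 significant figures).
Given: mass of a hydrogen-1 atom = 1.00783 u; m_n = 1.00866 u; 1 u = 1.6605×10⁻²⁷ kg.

Mass of separated nucleons = 86(1.00783) + 136(1.00866) = 86.67338 + 137.17776 = 223.85114 u
The mass defect is 223.85114 − 222.017578 = 1.833562 u.
In SI units: 1.833562 u × 1.6605×10⁻²⁷ kg/u = 3.0446e-27 kg

3.04e-27 kg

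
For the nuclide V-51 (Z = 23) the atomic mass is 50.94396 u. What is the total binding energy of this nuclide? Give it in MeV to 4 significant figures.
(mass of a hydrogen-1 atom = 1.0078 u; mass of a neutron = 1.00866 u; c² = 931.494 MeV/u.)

Σm = 23·m(¹H) + 28·m_n = 23.1794 + 28.24248 = 51.42188 u
Mass defect Δm = 51.42188 − 50.94396 = 0.47792 u
Converting to energy: 0.47792 u × 931.494 MeV/u = 445.180 MeV

445.2 MeV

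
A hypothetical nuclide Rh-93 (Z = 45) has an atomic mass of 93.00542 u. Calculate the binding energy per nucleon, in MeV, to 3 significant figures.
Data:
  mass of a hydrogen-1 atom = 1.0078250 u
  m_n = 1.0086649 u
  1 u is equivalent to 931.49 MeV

With 45 protons and 48 neutrons (A = 93):
Σm = 45·m(¹H) + 48·m_n = 45.3521250 + 48.4159152 = 93.7680402 u
The mass defect is 93.7680402 − 93.00542 = 0.7626202 u.
Binding energy = Δm·c² = 0.7626202 × 931.49 MeV/u = 710.373 MeV
BE/A = 710.373 MeV / 93 = 7.638 MeV/nucleon

7.64 MeV/nucleon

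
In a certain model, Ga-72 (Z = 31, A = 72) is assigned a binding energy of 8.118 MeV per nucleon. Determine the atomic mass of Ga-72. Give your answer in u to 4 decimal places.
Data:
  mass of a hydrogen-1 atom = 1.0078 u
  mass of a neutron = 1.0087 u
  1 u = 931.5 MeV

Total binding energy = 72 × 8.118 = 584.496 MeV
Mass defect = 584.496 MeV / (931.5 MeV/u) = 0.627478 u
Constituent mass = 31(1.0078) + 41(1.0087) = 72.5985 u
Atomic mass = 72.5985 − 0.627478 = 71.971022 u ≈ 71.9710 u (to 4 decimal places)

71.9710 u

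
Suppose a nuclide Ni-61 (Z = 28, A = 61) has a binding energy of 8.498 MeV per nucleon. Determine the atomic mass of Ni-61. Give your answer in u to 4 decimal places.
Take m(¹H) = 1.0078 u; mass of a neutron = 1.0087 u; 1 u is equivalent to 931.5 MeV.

Total binding energy = 61 × 8.498 = 518.378 MeV
Mass defect = 518.378 MeV / (931.5 MeV/u) = 0.556498 u
Constituent mass = 28(1.0078) + 33(1.0087) = 61.5055 u
Atomic mass = 61.5055 − 0.556498 = 60.949002 u ≈ 60.9490 u (to 4 decimal places)

60.9490 u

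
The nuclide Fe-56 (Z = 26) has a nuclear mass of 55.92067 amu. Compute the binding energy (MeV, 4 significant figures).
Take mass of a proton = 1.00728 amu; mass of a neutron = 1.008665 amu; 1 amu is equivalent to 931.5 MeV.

492.4 MeV

Total constituent mass: 26 × 1.00728 + 30 × 1.008665 = 56.449230 amu
Δm = 56.449230 − 55.92067 = 0.528560 amu
E_B = 0.528560 × 931.5 = 492.354 MeV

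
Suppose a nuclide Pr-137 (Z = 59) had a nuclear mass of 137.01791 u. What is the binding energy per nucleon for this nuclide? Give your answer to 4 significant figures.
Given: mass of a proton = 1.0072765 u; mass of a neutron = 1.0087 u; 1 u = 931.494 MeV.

With 59 protons and 78 neutrons (A = 137):
Σm = 59·m_p + 78·m_n = 59.4293135 + 78.6786 = 138.1079135 u
Δm = 138.1079135 − 137.01791 = 1.0900035 u
Converting to energy: 1.0900035 u × 931.494 MeV/u = 1015.33 MeV
Dividing by A = 137 gives 7.411 MeV per nucleon.

7.411 MeV/nucleon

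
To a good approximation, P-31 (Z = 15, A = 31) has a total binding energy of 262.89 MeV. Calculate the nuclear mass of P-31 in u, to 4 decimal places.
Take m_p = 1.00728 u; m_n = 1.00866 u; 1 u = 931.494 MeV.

Mass defect = 262.89 MeV / (931.494 MeV/u) = 0.282224 u
Constituent mass = 15(1.00728) + 16(1.00866) = 31.24776 u
Nuclear mass = 31.24776 − 0.282224 = 30.965536 u ≈ 30.9655 u (to 4 decimal places)

30.9655 u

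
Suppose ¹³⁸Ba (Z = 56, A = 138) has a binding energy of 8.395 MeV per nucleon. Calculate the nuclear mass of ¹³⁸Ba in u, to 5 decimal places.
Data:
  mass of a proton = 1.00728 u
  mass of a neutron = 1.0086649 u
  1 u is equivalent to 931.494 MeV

137.87449 u

Total binding energy = 138 × 8.395 = 1158.510 MeV
Mass defect = 1158.510 MeV / (931.494 MeV/u) = 1.2437117 u
Constituent mass = 56(1.00728) + 82(1.0086649) = 139.1182018 u
Nuclear mass = 139.1182018 − 1.2437117 = 137.8744901 u ≈ 137.87449 u (to 5 decimal places)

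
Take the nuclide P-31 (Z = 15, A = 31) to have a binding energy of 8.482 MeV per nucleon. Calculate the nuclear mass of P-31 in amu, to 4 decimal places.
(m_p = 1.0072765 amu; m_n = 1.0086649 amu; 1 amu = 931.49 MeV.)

30.9655 amu

Total binding energy = 31 × 8.482 = 262.942 MeV
Mass defect = 262.942 MeV / (931.49 MeV/amu) = 0.282281 amu
Constituent mass = 15(1.0072765) + 16(1.0086649) = 31.2477859 amu
Nuclear mass = 31.2477859 − 0.282281 = 30.9655049 amu ≈ 30.9655 amu (to 4 decimal places)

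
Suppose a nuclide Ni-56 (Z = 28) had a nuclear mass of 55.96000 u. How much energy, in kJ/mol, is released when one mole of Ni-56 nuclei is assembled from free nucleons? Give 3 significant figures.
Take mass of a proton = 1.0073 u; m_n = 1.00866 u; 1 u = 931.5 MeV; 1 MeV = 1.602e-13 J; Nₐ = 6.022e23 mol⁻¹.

4.38e+10 kJ/mol

Z = 28, so N = A − Z = 56 − 28 = 28.
Σm = 28·m_p + 28·m_n = 28.2044 + 28.24248 = 56.44688 u
The mass defect is 56.44688 − 55.96000 = 0.48688 u.
Binding energy = Δm·c² = 0.48688 × 931.5 MeV/u = 453.529 MeV
Per nucleus in joules: 453.529 MeV × 1.602e-13 J/MeV = 7.2655e-11 J
Per mole: 7.2655e-11 J × 6.022e23 mol⁻¹ = 4.3753e+13 J/mol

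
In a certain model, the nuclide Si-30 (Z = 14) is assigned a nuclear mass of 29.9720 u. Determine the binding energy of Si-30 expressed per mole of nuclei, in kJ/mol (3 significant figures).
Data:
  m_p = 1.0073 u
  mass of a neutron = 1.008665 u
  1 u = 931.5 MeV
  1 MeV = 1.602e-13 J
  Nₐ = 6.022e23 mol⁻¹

2.42e+10 kJ/mol

Total constituent mass: 14 × 1.0073 + 16 × 1.008665 = 30.240840 u
Δm = 30.240840 − 29.9720 = 0.268840 u
E_B = 0.268840 × 931.5 = 250.424 MeV
Per nucleus in joules: 250.424 MeV × 1.602e-13 J/MeV = 4.0118e-11 J
Per mole: 4.0118e-11 J × 6.022e23 mol⁻¹ = 2.4159e+13 J/mol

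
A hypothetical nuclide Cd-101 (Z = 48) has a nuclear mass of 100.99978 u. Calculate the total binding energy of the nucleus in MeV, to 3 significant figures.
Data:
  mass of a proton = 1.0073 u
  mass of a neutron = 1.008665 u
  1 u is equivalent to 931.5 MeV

754 MeV

With 48 protons and 53 neutrons (A = 101):
Mass of separated nucleons = 48(1.0073) + 53(1.008665) = 48.3504 + 53.459245 = 101.809645 u
The mass defect is 101.809645 − 100.99978 = 0.809865 u.
E_B = 0.809865 × 931.5 = 754.389 MeV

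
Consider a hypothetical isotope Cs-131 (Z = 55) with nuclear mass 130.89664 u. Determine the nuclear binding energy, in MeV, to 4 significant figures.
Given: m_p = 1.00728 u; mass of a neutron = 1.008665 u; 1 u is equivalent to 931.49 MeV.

The nucleus contains 55 protons and 131 − 55 = 76 neutrons.
Mass of separated nucleons = 55(1.00728) + 76(1.008665) = 55.40040 + 76.658540 = 132.058940 u
Mass defect Δm = 132.058940 − 130.89664 = 1.162300 u
Binding energy = Δm·c² = 1.162300 × 931.49 MeV/u = 1082.67 MeV

1083 MeV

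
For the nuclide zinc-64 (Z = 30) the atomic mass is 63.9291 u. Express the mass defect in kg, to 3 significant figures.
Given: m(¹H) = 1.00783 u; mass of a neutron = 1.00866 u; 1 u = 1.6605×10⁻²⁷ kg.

Total constituent mass: 30 × 1.00783 + 34 × 1.00866 = 64.52934 u
Mass defect Δm = 64.52934 − 63.9291 = 0.60024 u
In SI units: 0.60024 u × 1.6605×10⁻²⁷ kg/u = 9.9670e-28 kg

9.97e-28 kg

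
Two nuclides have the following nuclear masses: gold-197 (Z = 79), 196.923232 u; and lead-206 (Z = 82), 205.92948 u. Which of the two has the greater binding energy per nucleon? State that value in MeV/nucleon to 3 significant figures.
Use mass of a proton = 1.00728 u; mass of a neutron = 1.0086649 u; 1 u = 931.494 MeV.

gold-197: Σm = 79(1.00728) + 118(1.0086649) = 198.5975782 u; Δm = 1.6743462 u; E_B = 1559.6 MeV; E_B/A = 7.917 MeV
lead-206: Σm = 82(1.00728) + 124(1.0086649) = 207.6714076 u; Δm = 1.7419276 u; E_B = 1622.6 MeV; E_B/A = 7.877 MeV
gold-197 has the higher binding energy per nucleon, so it is the more tightly bound nucleus.

gold-197; 7.92 MeV/nucleon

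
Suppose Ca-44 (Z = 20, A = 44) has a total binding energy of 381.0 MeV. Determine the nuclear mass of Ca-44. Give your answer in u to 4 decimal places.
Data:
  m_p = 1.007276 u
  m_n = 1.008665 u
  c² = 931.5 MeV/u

43.9445 u

Mass defect = 381.0 MeV / (931.5 MeV/u) = 0.409018 u
Constituent mass = 20(1.007276) + 24(1.008665) = 44.353480 u
Nuclear mass = 44.353480 − 0.409018 = 43.944462 u ≈ 43.9445 u (to 4 decimal places)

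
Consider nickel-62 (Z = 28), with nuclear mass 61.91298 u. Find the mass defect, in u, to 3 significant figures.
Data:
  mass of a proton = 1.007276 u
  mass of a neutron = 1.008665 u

0.585 u

Z = 28, so N = A − Z = 62 − 28 = 34.
Mass of separated nucleons = 28(1.007276) + 34(1.008665) = 28.203728 + 34.294610 = 62.498338 u
The mass defect is 62.498338 − 61.91298 = 0.585358 u.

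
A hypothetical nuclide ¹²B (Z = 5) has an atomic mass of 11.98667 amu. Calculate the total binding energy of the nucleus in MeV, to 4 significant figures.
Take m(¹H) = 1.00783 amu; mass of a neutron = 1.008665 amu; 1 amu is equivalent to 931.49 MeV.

105.4 MeV

The nucleus contains 5 protons and 12 − 5 = 7 neutrons.
Mass of separated nucleons = 5(1.00783) + 7(1.008665) = 5.03915 + 7.060655 = 12.099805 amu
The mass defect is 12.099805 − 11.98667 = 0.113135 amu.
Converting to energy: 0.113135 amu × 931.49 MeV/amu = 105.384 MeV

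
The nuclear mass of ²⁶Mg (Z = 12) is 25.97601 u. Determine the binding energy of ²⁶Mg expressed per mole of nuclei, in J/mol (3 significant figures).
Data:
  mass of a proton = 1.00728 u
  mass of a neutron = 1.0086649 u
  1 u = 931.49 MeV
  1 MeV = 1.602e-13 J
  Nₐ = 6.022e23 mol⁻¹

2.09e+13 J/mol

Total constituent mass: 12 × 1.00728 + 14 × 1.0086649 = 26.2086686 u
The mass defect is 26.2086686 − 25.97601 = 0.2326586 u.
E_B = 0.2326586 × 931.49 = 216.719 MeV
Per nucleus in joules: 216.719 MeV × 1.602e-13 J/MeV = 3.4718e-11 J
Per mole: 3.4718e-11 J × 6.022e23 mol⁻¹ = 2.0907e+13 J/mol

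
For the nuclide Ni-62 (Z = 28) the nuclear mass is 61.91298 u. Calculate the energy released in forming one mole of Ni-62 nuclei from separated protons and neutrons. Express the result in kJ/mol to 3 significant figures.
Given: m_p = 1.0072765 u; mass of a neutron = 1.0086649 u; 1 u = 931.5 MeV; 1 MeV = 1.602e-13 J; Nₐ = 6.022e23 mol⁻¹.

With 28 protons and 34 neutrons (A = 62):
Total constituent mass: 28 × 1.0072765 + 34 × 1.0086649 = 62.4983486 u
The mass defect is 62.4983486 − 61.91298 = 0.5853686 u.
Converting to energy: 0.5853686 u × 931.5 MeV/u = 545.271 MeV
Per nucleus in joules: 545.271 MeV × 1.602e-13 J/MeV = 8.7352e-11 J
Per mole: 8.7352e-11 J × 6.022e23 mol⁻¹ = 5.2603e+13 J/mol

5.26e+10 kJ/mol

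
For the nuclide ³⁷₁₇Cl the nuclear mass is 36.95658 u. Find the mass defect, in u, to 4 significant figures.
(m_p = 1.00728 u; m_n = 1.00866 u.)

Σm = 17·m_p + 20·m_n = 17.12376 + 20.17320 = 37.29696 u
The mass defect is 37.29696 − 36.95658 = 0.34038 u.

0.3404 u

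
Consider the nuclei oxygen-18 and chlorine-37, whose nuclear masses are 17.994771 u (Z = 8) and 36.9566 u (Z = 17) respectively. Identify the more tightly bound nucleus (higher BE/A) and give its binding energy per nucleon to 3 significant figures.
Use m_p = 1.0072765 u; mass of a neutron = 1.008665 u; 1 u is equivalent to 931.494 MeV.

chlorine-37; 8.57 MeV/nucleon

oxygen-18: Σm = 8(1.0072765) + 10(1.008665) = 18.1448620 u; Δm = 0.1500910 u; E_B = 139.81 MeV; E_B/A = 7.767 MeV
chlorine-37: Σm = 17(1.0072765) + 20(1.008665) = 37.2970005 u; Δm = 0.3404005 u; E_B = 317.08 MeV; E_B/A = 8.570 MeV
chlorine-37 has the higher binding energy per nucleon, so it is the more tightly bound nucleus.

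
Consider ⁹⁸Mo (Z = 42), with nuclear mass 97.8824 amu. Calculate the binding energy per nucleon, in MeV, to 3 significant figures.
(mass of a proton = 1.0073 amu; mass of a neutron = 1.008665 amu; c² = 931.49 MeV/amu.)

The nucleus contains 42 protons and 98 − 42 = 56 neutrons.
Σm = 42·m_p + 56·m_n = 42.3066 + 56.485240 = 98.791840 amu
The mass defect is 98.791840 − 97.8824 = 0.909440 amu.
Binding energy = Δm·c² = 0.909440 × 931.49 MeV/amu = 847.134 MeV
BE/A = 847.134 MeV / 98 = 8.644 MeV/nucleon

8.64 MeV/nucleon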